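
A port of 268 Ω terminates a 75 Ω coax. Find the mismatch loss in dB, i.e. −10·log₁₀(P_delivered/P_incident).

Γ = (268 − 75)/(268 + 75) = 0.563
|Γ|² = 0.317, so P_del/P_inc = 1 − |Γ|² = 0.683
ML = −10·log₁₀(1 − |Γ|²)

mismatch loss ≈ 1.65 dB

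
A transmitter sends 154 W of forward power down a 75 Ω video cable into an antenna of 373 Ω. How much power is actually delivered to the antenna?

Γ = (373 − 75)/(373 + 75) = 0.665
|Γ|² = 0.442
P_refl = |Γ|²·P_inc = 68.1 W, P_del = (1 − |Γ|²)·P_inc = 85.9 W

P_delivered ≈ 85.9 W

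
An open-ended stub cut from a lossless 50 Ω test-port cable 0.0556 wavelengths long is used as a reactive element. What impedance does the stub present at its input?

βl = 2π × 0.0556 = 20°
tan(βl) = 0.364
For an open-ended stub, Z_in = −jZ_0·cot(βl) = −jZ_0/tan(βl)

Z_in ≈ −j137 Ω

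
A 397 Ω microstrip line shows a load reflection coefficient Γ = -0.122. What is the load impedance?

Z_L = Z_0·(1 + Γ)/(1 − Γ) = 397·(0.878)/(1.12)

Z_L ≈ 311 Ω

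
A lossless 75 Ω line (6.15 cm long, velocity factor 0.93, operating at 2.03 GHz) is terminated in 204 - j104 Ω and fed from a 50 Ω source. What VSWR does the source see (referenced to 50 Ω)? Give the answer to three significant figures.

λ = v/f = 0.93·c / 2.03 GHz = 0.137 m
βl = 2π·l/λ = 2π × 0.447 = 161°
tan(βl) = -0.343
Z_in = Z_0·(Z_L + jZ_0·tanβl)/(Z_0 + jZ_L·tanβl) = 199 + j107 Ω
Γ_s = (Z_in − Z_s)/(Z_in + Z_s) = (149 + j107)/(249 + j107), |Γ_s| = 0.677
VSWR = (1 + |Γ_s|)/(1 − |Γ_s|)

VSWR ≈ 5.19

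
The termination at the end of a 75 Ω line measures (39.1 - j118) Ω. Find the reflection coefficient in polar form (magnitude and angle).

Γ = (Z_L − Z_0)/(Z_L + Z_0) = (-35.9 − j118)/(114.1 − j118)
|Γ| = 123/164 = 0.751

Γ ≈ 0.751 ∠ -61°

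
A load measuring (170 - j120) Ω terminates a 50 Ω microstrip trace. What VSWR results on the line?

VSWR ≈ 5.2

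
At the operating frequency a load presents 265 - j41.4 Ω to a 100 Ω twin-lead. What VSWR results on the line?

VSWR ≈ 2.73

Γ = (Z_L − Z_0)/(Z_L + Z_0) = (165 − j41.4)/(365 − j41.4)
|Γ| = 170/367 = 0.463
VSWR = (1 + |Γ|)/(1 − |Γ|) = 1.46/0.537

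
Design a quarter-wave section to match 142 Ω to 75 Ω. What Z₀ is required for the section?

Z_qwt = √(Z_0·R_L) = √(75 × 142) = √10650

Z_qwt ≈ 103 Ω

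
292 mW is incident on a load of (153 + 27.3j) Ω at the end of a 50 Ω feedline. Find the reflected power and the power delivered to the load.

|Γ| = |(103 + j27.3)/(203 + j27.3)| = 0.52
|Γ|² = 0.271
P_refl = |Γ|²·P_inc = 79 mW, P_del = (1 − |Γ|²)·P_inc = 213 mW

P_reflected ≈ 79 mW; P_delivered ≈ 213 mW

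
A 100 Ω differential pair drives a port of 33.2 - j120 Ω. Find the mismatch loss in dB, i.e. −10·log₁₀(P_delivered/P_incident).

Γ = (-66.8 − j120)/(133.2 − j120), |Γ| = 0.766
|Γ|² = 0.587, so P_del/P_inc = 1 − |Γ|² = 0.413
ML = −10·log₁₀(1 − |Γ|²)

mismatch loss ≈ 3.84 dB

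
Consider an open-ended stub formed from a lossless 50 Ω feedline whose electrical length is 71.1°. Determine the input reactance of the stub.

tan(βl) = 2.92
For an open-ended stub, Z_in = −jZ_0·cot(βl) = −jZ_0/tan(βl)

X_in ≈ -17.1 Ω (capacitive)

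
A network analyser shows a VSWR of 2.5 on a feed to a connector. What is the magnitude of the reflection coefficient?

|Γ| ≈ 0.429

|Γ| = (S − 1)/(S + 1) = (2.5 − 1)/(2.5 + 1) = 1.5/3.5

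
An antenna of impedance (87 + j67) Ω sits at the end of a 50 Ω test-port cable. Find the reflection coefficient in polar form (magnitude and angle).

Γ = (Z_L − Z_0)/(Z_L + Z_0) = (37 + j67)/(137 + j67)
|Γ| = 76.5/153 = 0.502

Γ ≈ 0.502 ∠ 35°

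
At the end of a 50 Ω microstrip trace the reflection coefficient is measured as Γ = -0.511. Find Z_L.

Z_L = Z_0·(1 + Γ)/(1 − Γ) = 50·(0.489)/(1.51)

Z_L ≈ 16.2 Ω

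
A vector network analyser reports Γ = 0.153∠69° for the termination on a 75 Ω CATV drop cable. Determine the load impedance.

Z_L ≈ 80.2 + j23.4 Ω

Z_L = Z_0·(1 + Γ)/(1 − Γ) = 75·(1.05 + j0.143)/(0.945 − j0.143)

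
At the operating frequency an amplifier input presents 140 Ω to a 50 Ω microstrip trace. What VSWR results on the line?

VSWR ≈ 2.8

For a purely resistive load, VSWR = R_L/Z_0 or Z_0/R_L (whichever > 1) = 140/50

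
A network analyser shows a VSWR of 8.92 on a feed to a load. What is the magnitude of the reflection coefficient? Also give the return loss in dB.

|Γ| ≈ 0.798; return loss ≈ 1.96 dB

|Γ| = (S − 1)/(S + 1) = (8.92 − 1)/(8.92 + 1) = 7.92/9.92
RL = −20·log₁₀|Γ| = −20·log₁₀(0.798)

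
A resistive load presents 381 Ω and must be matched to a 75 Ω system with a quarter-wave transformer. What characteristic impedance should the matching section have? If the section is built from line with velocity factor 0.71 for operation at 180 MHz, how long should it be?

Z_qwt ≈ 169 Ω; length ≈ 29.6 cm

Z_qwt = √(Z_0·R_L) = √(75 × 381) = √28580
λ = 0.71·c/f = 1.18 m, so l = λ/4 = 0.296 m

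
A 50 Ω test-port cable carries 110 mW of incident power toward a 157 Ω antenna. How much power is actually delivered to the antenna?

Γ = (157 − 50)/(157 + 50) = 0.517
|Γ|² = 0.267
P_refl = |Γ|²·P_inc = 29.4 mW, P_del = (1 − |Γ|²)·P_inc = 80.6 mW

P_delivered ≈ 80.6 mW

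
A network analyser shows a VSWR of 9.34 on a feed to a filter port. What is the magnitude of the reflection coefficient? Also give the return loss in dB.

|Γ| = (S − 1)/(S + 1) = (9.34 − 1)/(9.34 + 1) = 8.34/10.3
RL = −20·log₁₀|Γ| = −20·log₁₀(0.807)

|Γ| ≈ 0.807; return loss ≈ 1.87 dB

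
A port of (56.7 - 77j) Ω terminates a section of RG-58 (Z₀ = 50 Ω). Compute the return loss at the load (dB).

Γ = (6.7 − j77)/(106.7 − j77), |Γ| = 0.587
RL = −20·log₁₀|Γ| = −20·log₁₀(0.587)

RL ≈ 4.62 dB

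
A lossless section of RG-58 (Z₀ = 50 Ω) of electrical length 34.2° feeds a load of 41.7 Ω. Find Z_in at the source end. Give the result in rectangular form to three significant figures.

tan(βl) = tan(34.2°) = 0.68
Z_in = Z_0·(Z_L + jZ_0·tanβl)/(Z_0 + jZ_L·tanβl)
     = 50·(41.7 + j34)/(50 + j28.3)

Z_in ≈ 46.1 + j7.83 Ω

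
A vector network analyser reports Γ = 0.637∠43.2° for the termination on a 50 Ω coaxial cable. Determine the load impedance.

Z_L ≈ 62.3 + j91.4 Ω

Z_L = Z_0·(1 + Γ)/(1 − Γ) = 50·(1.46 + j0.436)/(0.536 − j0.436)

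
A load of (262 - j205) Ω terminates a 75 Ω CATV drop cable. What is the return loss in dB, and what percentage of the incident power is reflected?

Γ = (187 − j205)/(337 − j205), |Γ| = 0.703
RL = −20·log₁₀(0.703) = 3.06 dB
P_refl/P_inc = |Γ|² = 0.495

RL ≈ 3.06 dB; 49.5% of incident power reflected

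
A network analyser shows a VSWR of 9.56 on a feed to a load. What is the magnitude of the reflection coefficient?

|Γ| = (S − 1)/(S + 1) = (9.56 − 1)/(9.56 + 1) = 8.56/10.6

|Γ| ≈ 0.811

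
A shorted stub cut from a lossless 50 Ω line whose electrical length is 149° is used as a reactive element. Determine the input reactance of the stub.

X_in ≈ -30 Ω (capacitive)

tan(βl) = -0.601
For a shorted stub, Z_in = jZ_0·tan(βl)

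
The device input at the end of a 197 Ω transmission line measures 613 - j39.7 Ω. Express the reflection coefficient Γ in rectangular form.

Γ ≈ 0.515 − j0.0238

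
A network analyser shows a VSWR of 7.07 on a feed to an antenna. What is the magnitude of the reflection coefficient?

|Γ| ≈ 0.752

|Γ| = (S − 1)/(S + 1) = (7.07 − 1)/(7.07 + 1) = 6.07/8.07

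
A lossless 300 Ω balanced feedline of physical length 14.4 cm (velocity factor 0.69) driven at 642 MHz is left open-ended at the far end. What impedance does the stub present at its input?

Z_in ≈ +j860 Ω

λ = v/f = 0.69·c / 642 MHz = 0.322 m
βl = 2π·l/λ = 2π × 0.447 = 161°
tan(βl) = -0.349
For an open-ended stub, Z_in = −jZ_0·cot(βl) = −jZ_0/tan(βl)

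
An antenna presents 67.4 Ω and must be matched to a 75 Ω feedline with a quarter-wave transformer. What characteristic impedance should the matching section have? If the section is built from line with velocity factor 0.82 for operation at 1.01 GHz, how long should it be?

Z_qwt = √(Z_0·R_L) = √(75 × 67.4) = √5055
λ = 0.82·c/f = 0.244 m, so l = λ/4 = 0.0609 m

Z_qwt ≈ 71.1 Ω; length ≈ 6.09 cm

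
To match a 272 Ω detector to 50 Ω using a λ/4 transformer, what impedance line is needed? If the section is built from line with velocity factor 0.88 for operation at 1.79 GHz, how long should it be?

Z_qwt = √(Z_0·R_L) = √(50 × 272) = √13600
λ = 0.88·c/f = 0.147 m, so l = λ/4 = 0.0369 m

Z_qwt ≈ 117 Ω; length ≈ 3.69 cm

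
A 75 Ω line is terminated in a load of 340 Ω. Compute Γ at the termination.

Γ = 0.639

Γ = (Z_L − Z_0)/(Z_L + Z_0) = (340 − 75)/(340 + 75) = 265/415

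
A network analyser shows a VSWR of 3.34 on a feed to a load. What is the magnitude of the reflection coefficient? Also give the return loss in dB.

|Γ| = (S − 1)/(S + 1) = (3.34 − 1)/(3.34 + 1) = 2.34/4.34
RL = −20·log₁₀|Γ| = −20·log₁₀(0.539)

|Γ| ≈ 0.539; return loss ≈ 5.37 dB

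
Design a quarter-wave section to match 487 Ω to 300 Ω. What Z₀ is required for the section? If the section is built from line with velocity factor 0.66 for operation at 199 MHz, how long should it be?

Z_qwt ≈ 382 Ω; length ≈ 24.9 cm

Z_qwt = √(Z_0·R_L) = √(300 × 487) = √146100
λ = 0.66·c/f = 0.995 m, so l = λ/4 = 0.249 m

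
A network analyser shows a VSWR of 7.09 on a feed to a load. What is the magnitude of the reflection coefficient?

|Γ| ≈ 0.753

|Γ| = (S − 1)/(S + 1) = (7.09 − 1)/(7.09 + 1) = 6.09/8.09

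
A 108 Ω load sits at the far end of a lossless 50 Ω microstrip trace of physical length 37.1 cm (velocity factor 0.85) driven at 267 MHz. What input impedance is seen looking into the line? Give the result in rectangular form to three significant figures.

λ = v/f = 0.85·c / 267 MHz = 0.955 m
βl = 2π·l/λ = 2π × 0.388 = 140°
tan(βl) = tan(140°) = -0.844
Z_in = Z_0·(Z_L + jZ_0·tanβl)/(Z_0 + jZ_L·tanβl)
     = 50·(108 − j42.2)/(50 − j91.1)

Z_in ≈ 42.8 + j35.8 Ω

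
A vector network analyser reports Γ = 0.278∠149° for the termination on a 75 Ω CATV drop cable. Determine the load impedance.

Z_L = Z_0·(1 + Γ)/(1 − Γ) = 75·(0.762 + j0.143)/(1.24 − j0.143)

Z_L ≈ 44.5 + j13.8 Ω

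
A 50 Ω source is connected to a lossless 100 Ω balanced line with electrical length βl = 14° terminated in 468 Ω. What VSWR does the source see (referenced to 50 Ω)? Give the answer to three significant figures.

tan(βl) = 0.249
Z_in = Z_0·(Z_L + jZ_0·tanβl)/(Z_0 + jZ_L·tanβl) = 210 − j221 Ω
Γ_s = (Z_in − Z_s)/(Z_in + Z_s) = (160 − j221)/(260 − j221), |Γ_s| = 0.799
VSWR = (1 + |Γ_s|)/(1 − |Γ_s|)

VSWR ≈ 8.96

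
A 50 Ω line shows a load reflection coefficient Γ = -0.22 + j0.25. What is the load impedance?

Z_L ≈ 28.7 + j16.1 Ω

Z_L = Z_0·(1 + Γ)/(1 − Γ) = 50·(0.78 + j0.25)/(1.22 − j0.25)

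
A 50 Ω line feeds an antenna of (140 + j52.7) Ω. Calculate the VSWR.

Γ = (Z_L − Z_0)/(Z_L + Z_0) = (90 + j52.7)/(190 + j52.7)
|Γ| = 104/197 = 0.529
VSWR = (1 + |Γ|)/(1 − |Γ|) = 1.53/0.471

VSWR ≈ 3.25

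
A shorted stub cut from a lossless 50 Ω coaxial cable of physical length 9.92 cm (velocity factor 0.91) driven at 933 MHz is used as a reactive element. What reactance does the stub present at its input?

λ = v/f = 0.91·c / 933 MHz = 0.293 m
βl = 2π·l/λ = 2π × 0.339 = 122°
tan(βl) = -1.6
For a shorted stub, Z_in = jZ_0·tan(βl)

X_in ≈ -79.9 Ω (capacitive)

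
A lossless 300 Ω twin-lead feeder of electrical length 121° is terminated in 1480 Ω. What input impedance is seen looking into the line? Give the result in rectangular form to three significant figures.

tan(βl) = tan(121°) = -1.66
Z_in = Z_0·(Z_L + jZ_0·tanβl)/(Z_0 + jZ_L·tanβl)
     = 300·(1480 − j499)/(300 − j2460)

Z_in ≈ 81.6 + j170 Ω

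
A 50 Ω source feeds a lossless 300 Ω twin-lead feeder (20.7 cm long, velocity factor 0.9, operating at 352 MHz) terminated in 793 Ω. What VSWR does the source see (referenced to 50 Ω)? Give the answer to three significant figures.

λ = v/f = 0.9·c / 352 MHz = 0.767 m
βl = 2π·l/λ = 2π × 0.27 = 97.2°
tan(βl) = -7.97
Z_in = Z_0·(Z_L + jZ_0·tanβl)/(Z_0 + jZ_L·tanβl) = 115 + j32.2 Ω
Γ_s = (Z_in − Z_s)/(Z_in + Z_s) = (65 + j32.2)/(165 + j32.2), |Γ_s| = 0.432
VSWR = (1 + |Γ_s|)/(1 − |Γ_s|)

VSWR ≈ 2.52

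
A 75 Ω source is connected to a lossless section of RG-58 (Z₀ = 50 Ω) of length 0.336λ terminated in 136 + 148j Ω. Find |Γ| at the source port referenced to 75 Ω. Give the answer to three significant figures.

|Γ| ≈ 0.792

βl = 2π × 0.336 = 121°
tan(βl) = -1.67
Z_in = Z_0·(Z_L + jZ_0·tanβl)/(Z_0 + jZ_L·tanβl) = 9.21 + j17.9 Ω
Γ_s = (Z_in − Z_s)/(Z_in + Z_s) = (-65.8 + j17.9)/(84.2 + j17.9), |Γ_s| = 0.792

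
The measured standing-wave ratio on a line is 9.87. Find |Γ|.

|Γ| = (S − 1)/(S + 1) = (9.87 − 1)/(9.87 + 1) = 8.87/10.9

|Γ| ≈ 0.816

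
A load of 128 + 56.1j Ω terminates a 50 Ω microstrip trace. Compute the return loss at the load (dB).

RL ≈ 5.77 dB

Γ = (78 + j56.1)/(178 + j56.1), |Γ| = 0.515
RL = −20·log₁₀|Γ| = −20·log₁₀(0.515)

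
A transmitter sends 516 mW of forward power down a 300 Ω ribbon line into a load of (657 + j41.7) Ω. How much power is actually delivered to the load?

P_delivered ≈ 443 mW

|Γ| = |(357 + j41.7)/(957 + j41.7)| = 0.375
|Γ|² = 0.141
P_refl = |Γ|²·P_inc = 72.6 mW, P_del = (1 − |Γ|²)·P_inc = 443 mW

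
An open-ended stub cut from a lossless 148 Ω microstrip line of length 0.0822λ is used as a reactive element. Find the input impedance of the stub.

βl = 2π × 0.0822 = 29.6°
tan(βl) = 0.568
For an open-ended stub, Z_in = −jZ_0·cot(βl) = −jZ_0/tan(βl)

Z_in ≈ −j261 Ω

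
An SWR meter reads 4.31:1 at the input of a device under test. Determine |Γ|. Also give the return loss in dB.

|Γ| ≈ 0.623; return loss ≈ 4.11 dB

|Γ| = (S − 1)/(S + 1) = (4.31 − 1)/(4.31 + 1) = 3.31/5.31
RL = −20·log₁₀|Γ| = −20·log₁₀(0.623)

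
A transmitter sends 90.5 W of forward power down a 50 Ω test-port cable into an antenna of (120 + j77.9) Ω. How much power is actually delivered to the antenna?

P_delivered ≈ 62.1 W

|Γ| = |(70 + j77.9)/(170 + j77.9)| = 0.56
|Γ|² = 0.314
P_refl = |Γ|²·P_inc = 28.4 W, P_del = (1 − |Γ|²)·P_inc = 62.1 W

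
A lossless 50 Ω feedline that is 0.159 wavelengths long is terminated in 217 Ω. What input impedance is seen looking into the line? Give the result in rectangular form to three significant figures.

Z_in ≈ 15.9 − j29.8 Ω

βl = 2π × 0.159 = 57.2°
tan(βl) = tan(57.2°) = 1.55
Z_in = Z_0·(Z_L + jZ_0·tanβl)/(Z_0 + jZ_L·tanβl)
     = 50·(217 + j77.7)/(50 + j337)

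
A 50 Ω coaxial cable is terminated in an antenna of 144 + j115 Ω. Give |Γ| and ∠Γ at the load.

Γ ≈ 0.659 ∠ 20.1°

Γ = (Z_L − Z_0)/(Z_L + Z_0) = (94 + j115)/(194 + j115)
|Γ| = 149/226 = 0.659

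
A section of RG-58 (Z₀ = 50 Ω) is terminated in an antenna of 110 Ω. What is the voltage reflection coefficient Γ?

Γ = 0.375

Γ = (Z_L − Z_0)/(Z_L + Z_0) = (110 − 50)/(110 + 50) = 60/160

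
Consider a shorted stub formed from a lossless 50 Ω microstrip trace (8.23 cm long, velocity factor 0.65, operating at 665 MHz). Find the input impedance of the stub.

Z_in ≈ −j256 Ω

λ = v/f = 0.65·c / 665 MHz = 0.293 m
βl = 2π·l/λ = 2π × 0.281 = 101°
tan(βl) = -5.13
For a shorted stub, Z_in = jZ_0·tan(βl)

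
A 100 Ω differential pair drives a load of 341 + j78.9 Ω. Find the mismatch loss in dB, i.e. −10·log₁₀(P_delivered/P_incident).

Γ = (241 + j78.9)/(441 + j78.9), |Γ| = 0.566
|Γ|² = 0.32, so P_del/P_inc = 1 − |Γ|² = 0.68
ML = −10·log₁₀(1 − |Γ|²)

mismatch loss ≈ 1.68 dB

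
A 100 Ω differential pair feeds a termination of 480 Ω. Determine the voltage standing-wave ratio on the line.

For a purely resistive load, VSWR = R_L/Z_0 or Z_0/R_L (whichever > 1) = 480/100

VSWR ≈ 4.8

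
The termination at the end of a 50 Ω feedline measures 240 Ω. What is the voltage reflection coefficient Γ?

Γ = 0.655

Γ = (Z_L − Z_0)/(Z_L + Z_0) = (240 − 50)/(240 + 50) = 190/290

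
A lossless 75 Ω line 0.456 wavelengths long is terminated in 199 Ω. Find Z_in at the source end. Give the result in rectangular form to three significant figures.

βl = 2π × 0.456 = 164°
tan(βl) = tan(164°) = -0.284
Z_in = Z_0·(Z_L + jZ_0·tanβl)/(Z_0 + jZ_L·tanβl)
     = 75·(199 − j21.3)/(75 − j56.5)

Z_in ≈ 137 + j82 Ω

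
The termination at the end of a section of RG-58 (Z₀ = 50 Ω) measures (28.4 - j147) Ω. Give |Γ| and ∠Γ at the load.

Γ ≈ 0.892 ∠ -36.4°

Γ = (Z_L − Z_0)/(Z_L + Z_0) = (-21.6 − j147)/(78.4 − j147)
|Γ| = 149/167 = 0.892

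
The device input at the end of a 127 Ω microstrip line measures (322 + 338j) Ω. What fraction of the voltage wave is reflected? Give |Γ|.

Γ = (Z_L − Z_0)/(Z_L + Z_0) = (195 + j338)/(449 + j338)
|Γ| = 390/562

|Γ| ≈ 0.694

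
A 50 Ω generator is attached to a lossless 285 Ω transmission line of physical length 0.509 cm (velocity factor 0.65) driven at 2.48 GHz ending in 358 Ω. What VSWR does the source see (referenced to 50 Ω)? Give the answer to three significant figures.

VSWR ≈ 6.75

λ = v/f = 0.65·c / 2.48 GHz = 0.0786 m
βl = 2π·l/λ = 2π × 0.0647 = 23.3°
tan(βl) = 0.431
Z_in = Z_0·(Z_L + jZ_0·tanβl)/(Z_0 + jZ_L·tanβl) = 328 − j54.9 Ω
Γ_s = (Z_in − Z_s)/(Z_in + Z_s) = (278 − j54.9)/(378 − j54.9), |Γ_s| = 0.742
VSWR = (1 + |Γ_s|)/(1 − |Γ_s|)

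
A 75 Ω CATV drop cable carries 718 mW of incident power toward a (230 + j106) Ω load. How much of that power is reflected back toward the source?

|Γ| = |(155 + j106)/(305 + j106)| = 0.582
|Γ|² = 0.338
P_refl = |Γ|²·P_inc = 243 mW, P_del = (1 − |Γ|²)·P_inc = 475 mW

P_reflected ≈ 243 mW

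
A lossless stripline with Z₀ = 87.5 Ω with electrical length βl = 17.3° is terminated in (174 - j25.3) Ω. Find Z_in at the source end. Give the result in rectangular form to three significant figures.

Z_in ≈ 121 − j67.2 Ω

tan(βl) = tan(17.3°) = 0.311
Z_in = Z_0·(Z_L + jZ_0·tanβl)/(Z_0 + jZ_L·tanβl)
     = 87.5·(174 + j1.95)/(95.4 + j54.2)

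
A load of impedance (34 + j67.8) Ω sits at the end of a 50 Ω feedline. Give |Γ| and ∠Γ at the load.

Γ ≈ 0.645 ∠ 64.4°

Γ = (Z_L − Z_0)/(Z_L + Z_0) = (-16 + j67.8)/(84 + j67.8)
|Γ| = 69.7/108 = 0.645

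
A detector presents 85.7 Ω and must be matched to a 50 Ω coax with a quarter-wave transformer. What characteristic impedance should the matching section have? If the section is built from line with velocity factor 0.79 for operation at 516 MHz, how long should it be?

Z_qwt = √(Z_0·R_L) = √(50 × 85.7) = √4285
λ = 0.79·c/f = 0.459 m, so l = λ/4 = 0.115 m

Z_qwt ≈ 65.5 Ω; length ≈ 11.5 cm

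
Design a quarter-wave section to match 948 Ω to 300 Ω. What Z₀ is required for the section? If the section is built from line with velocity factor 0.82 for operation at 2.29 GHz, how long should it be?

Z_qwt ≈ 533 Ω; length ≈ 2.69 cm

Z_qwt = √(Z_0·R_L) = √(300 × 948) = √284400
λ = 0.82·c/f = 0.107 m, so l = λ/4 = 0.0269 m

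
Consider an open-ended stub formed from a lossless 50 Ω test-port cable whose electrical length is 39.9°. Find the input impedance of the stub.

tan(βl) = 0.836
For an open-ended stub, Z_in = −jZ_0·cot(βl) = −jZ_0/tan(βl)

Z_in ≈ −j59.8 Ω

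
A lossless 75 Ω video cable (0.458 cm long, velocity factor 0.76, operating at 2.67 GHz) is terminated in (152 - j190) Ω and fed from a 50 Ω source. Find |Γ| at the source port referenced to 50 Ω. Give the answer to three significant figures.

λ = v/f = 0.76·c / 2.67 GHz = 0.0854 m
βl = 2π·l/λ = 2π × 0.0536 = 19.3°
tan(βl) = 0.35
Z_in = Z_0·(Z_L + jZ_0·tanβl)/(Z_0 + jZ_L·tanβl) = 42 − j103 Ω
Γ_s = (Z_in − Z_s)/(Z_in + Z_s) = (-8.04 − j103)/(92 − j103), |Γ_s| = 0.747

|Γ| ≈ 0.747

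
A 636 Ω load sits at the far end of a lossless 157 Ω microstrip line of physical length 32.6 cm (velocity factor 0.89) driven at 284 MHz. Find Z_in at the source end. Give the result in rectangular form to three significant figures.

λ = v/f = 0.89·c / 284 MHz = 0.94 m
βl = 2π·l/λ = 2π × 0.347 = 125°
tan(βl) = tan(125°) = -1.44
Z_in = Z_0·(Z_L + jZ_0·tanβl)/(Z_0 + jZ_L·tanβl)
     = 157·(636 − j226)/(157 − j914)

Z_in ≈ 55.9 + j99.7 Ω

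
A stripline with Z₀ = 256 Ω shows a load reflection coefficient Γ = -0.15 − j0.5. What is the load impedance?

Z_L = Z_0·(1 + Γ)/(1 − Γ) = 256·(0.85 − j0.5)/(1.15 + j0.5)

Z_L ≈ 118 − j163 Ω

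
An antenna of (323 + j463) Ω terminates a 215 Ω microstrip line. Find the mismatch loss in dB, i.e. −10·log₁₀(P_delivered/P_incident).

mismatch loss ≈ 2.59 dB

Γ = (108 + j463)/(538 + j463), |Γ| = 0.67
|Γ|² = 0.449, so P_del/P_inc = 1 − |Γ|² = 0.551
ML = −10·log₁₀(1 − |Γ|²)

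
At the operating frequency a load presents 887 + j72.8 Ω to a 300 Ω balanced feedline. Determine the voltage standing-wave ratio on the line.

Γ = (Z_L − Z_0)/(Z_L + Z_0) = (587 + j72.8)/(1187 + j72.8)
|Γ| = 591/1190 = 0.497
VSWR = (1 + |Γ|)/(1 − |Γ|) = 1.5/0.503

VSWR ≈ 2.98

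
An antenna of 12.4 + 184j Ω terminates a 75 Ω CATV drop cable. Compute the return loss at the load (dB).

RL ≈ 0.408 dB

Γ = (-62.6 + j184)/(87.4 + j184), |Γ| = 0.954
RL = −20·log₁₀|Γ| = −20·log₁₀(0.954)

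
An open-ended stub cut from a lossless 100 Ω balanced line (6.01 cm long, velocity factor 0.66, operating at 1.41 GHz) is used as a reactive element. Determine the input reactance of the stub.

X_in ≈ 206 Ω (inductive)

λ = v/f = 0.66·c / 1.41 GHz = 0.14 m
βl = 2π·l/λ = 2π × 0.428 = 154°
tan(βl) = -0.486
For an open-ended stub, Z_in = −jZ_0·cot(βl) = −jZ_0/tan(βl)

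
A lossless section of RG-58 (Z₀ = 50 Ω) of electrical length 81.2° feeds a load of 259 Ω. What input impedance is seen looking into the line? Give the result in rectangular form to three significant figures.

tan(βl) = tan(81.2°) = 6.46
Z_in = Z_0·(Z_L + jZ_0·tanβl)/(Z_0 + jZ_L·tanβl)
     = 50·(259 + j323)/(50 + j1670)

Z_in ≈ 9.88 − j7.45 Ω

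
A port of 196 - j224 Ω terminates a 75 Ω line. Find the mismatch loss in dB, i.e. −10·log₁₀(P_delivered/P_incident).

Γ = (121 − j224)/(271 − j224), |Γ| = 0.724
|Γ|² = 0.524, so P_del/P_inc = 1 − |Γ|² = 0.476
ML = −10·log₁₀(1 − |Γ|²)

mismatch loss ≈ 3.23 dB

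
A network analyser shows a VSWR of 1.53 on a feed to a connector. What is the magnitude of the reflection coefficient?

|Γ| = (S − 1)/(S + 1) = (1.53 − 1)/(1.53 + 1) = 0.53/2.53

|Γ| ≈ 0.209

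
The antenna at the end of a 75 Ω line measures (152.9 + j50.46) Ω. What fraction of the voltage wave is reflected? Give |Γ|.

|Γ| ≈ 0.398

Γ = (Z_L − Z_0)/(Z_L + Z_0) = (77.9 + j50.46)/(227.9 + j50.46)
|Γ| = 92.8/233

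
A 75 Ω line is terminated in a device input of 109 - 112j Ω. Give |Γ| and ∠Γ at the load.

Γ ≈ 0.543 ∠ -41.8°

Γ = (Z_L − Z_0)/(Z_L + Z_0) = (34 − j112)/(184 − j112)
|Γ| = 117/215 = 0.543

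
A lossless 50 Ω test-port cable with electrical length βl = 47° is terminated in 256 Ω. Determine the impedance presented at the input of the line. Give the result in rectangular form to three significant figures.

tan(βl) = tan(47°) = 1.07
Z_in = Z_0·(Z_L + jZ_0·tanβl)/(Z_0 + jZ_L·tanβl)
     = 50·(256 + j53.6)/(50 + j275)

Z_in ≈ 17.7 − j43.4 Ω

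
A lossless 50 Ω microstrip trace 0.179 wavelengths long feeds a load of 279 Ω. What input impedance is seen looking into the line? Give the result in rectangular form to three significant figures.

βl = 2π × 0.179 = 64.4°
tan(βl) = tan(64.4°) = 2.09
Z_in = Z_0·(Z_L + jZ_0·tanβl)/(Z_0 + jZ_L·tanβl)
     = 50·(279 + j105)/(50 + j583)

Z_in ≈ 10.9 − j23 Ω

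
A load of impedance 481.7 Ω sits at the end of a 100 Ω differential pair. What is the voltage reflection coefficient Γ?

Γ = (Z_L − Z_0)/(Z_L + Z_0) = (481.7 − 100)/(481.7 + 100) = 381.7/581.7

Γ = 0.656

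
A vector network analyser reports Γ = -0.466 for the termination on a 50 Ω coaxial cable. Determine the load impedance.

Z_L ≈ 18.2 Ω

Z_L = Z_0·(1 + Γ)/(1 − Γ) = 50·(0.534)/(1.47)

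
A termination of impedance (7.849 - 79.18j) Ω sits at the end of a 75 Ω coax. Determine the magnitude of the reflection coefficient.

Γ = (Z_L − Z_0)/(Z_L + Z_0) = (-67.15 − j79.18)/(82.85 − j79.18)
|Γ| = 104/115

|Γ| ≈ 0.906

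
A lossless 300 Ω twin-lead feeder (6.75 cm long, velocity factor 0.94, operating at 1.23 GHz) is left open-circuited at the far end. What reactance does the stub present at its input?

λ = v/f = 0.94·c / 1.23 GHz = 0.229 m
βl = 2π·l/λ = 2π × 0.294 = 106°
tan(βl) = -3.49
For an open-circuited stub, Z_in = −jZ_0·cot(βl) = −jZ_0/tan(βl)

X_in ≈ 86 Ω (inductive)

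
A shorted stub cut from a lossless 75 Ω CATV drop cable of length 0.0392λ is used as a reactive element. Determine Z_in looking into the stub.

Z_in ≈ +j18.9 Ω

βl = 2π × 0.0392 = 14.1°
tan(βl) = 0.251
For a shorted stub, Z_in = jZ_0·tan(βl)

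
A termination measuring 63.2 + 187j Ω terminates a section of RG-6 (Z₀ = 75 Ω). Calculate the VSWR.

VSWR ≈ 9.3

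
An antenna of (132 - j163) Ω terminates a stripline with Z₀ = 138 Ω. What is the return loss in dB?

RL ≈ 5.73 dB

Γ = (-6 − j163)/(270 − j163), |Γ| = 0.517
RL = −20·log₁₀|Γ| = −20·log₁₀(0.517)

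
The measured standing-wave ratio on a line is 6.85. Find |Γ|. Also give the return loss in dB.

|Γ| ≈ 0.745; return loss ≈ 2.55 dB

|Γ| = (S − 1)/(S + 1) = (6.85 − 1)/(6.85 + 1) = 5.85/7.85
RL = −20·log₁₀|Γ| = −20·log₁₀(0.745)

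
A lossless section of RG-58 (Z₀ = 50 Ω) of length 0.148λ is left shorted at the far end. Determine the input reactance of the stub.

X_in ≈ 67 Ω (inductive)

βl = 2π × 0.148 = 53.3°
tan(βl) = 1.34
For a shorted stub, Z_in = jZ_0·tan(βl)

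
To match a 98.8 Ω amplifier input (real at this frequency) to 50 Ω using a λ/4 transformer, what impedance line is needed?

Z_qwt ≈ 70.3 Ω

Z_qwt = √(Z_0·R_L) = √(50 × 98.8) = √4940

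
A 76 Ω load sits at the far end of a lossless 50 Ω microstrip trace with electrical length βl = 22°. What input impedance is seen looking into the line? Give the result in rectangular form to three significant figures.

Z_in ≈ 64.2 − j19.2 Ω

tan(βl) = tan(22°) = 0.404
Z_in = Z_0·(Z_L + jZ_0·tanβl)/(Z_0 + jZ_L·tanβl)
     = 50·(76 + j20.2)/(50 + j30.7)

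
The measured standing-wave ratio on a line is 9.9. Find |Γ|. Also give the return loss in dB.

|Γ| = (S − 1)/(S + 1) = (9.9 − 1)/(9.9 + 1) = 8.9/10.9
RL = −20·log₁₀|Γ| = −20·log₁₀(0.817)

|Γ| ≈ 0.817; return loss ≈ 1.76 dB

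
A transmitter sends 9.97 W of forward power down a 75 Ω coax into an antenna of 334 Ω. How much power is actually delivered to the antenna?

Γ = (334 − 75)/(334 + 75) = 0.633
|Γ|² = 0.401
P_refl = |Γ|²·P_inc = 4 W, P_del = (1 − |Γ|²)·P_inc = 5.97 W

P_delivered ≈ 5.97 W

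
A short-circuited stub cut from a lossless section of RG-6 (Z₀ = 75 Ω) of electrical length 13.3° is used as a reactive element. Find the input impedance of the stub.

Z_in ≈ +j17.7 Ω

tan(βl) = 0.236
For a short-circuited stub, Z_in = jZ_0·tan(βl)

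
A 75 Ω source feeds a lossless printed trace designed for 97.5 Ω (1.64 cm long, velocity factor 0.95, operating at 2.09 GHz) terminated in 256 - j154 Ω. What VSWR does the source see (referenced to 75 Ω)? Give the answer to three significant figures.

λ = v/f = 0.95·c / 2.09 GHz = 0.136 m
βl = 2π·l/λ = 2π × 0.12 = 43.3°
tan(βl) = 0.942
Z_in = Z_0·(Z_L + jZ_0·tanβl)/(Z_0 + jZ_L·tanβl) = 39.3 − j64 Ω
Γ_s = (Z_in − Z_s)/(Z_in + Z_s) = (-35.7 − j64)/(114 − j64), |Γ_s| = 0.56
VSWR = (1 + |Γ_s|)/(1 − |Γ_s|)

VSWR ≈ 3.54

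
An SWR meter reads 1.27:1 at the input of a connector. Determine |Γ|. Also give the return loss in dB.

|Γ| ≈ 0.119; return loss ≈ 18.5 dB

|Γ| = (S − 1)/(S + 1) = (1.27 − 1)/(1.27 + 1) = 0.27/2.27
RL = −20·log₁₀|Γ| = −20·log₁₀(0.119)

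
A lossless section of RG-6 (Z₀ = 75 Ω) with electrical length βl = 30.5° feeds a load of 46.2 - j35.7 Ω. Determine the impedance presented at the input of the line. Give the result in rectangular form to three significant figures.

Z_in ≈ 35.1 − j3.34 Ω

tan(βl) = tan(30.5°) = 0.589
Z_in = Z_0·(Z_L + jZ_0·tanβl)/(Z_0 + jZ_L·tanβl)
     = 75·(46.2 + j8.48)/(96 + j27.2)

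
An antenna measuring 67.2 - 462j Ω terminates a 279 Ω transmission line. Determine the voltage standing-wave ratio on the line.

VSWR ≈ 15.7

Γ = (Z_L − Z_0)/(Z_L + Z_0) = (-211.8 − j462)/(346.2 − j462)
|Γ| = 508/577 = 0.88
VSWR = (1 + |Γ|)/(1 − |Γ|) = 1.88/0.12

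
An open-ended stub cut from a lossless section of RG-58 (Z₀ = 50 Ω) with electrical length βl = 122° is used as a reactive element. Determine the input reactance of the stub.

tan(βl) = -1.6
For an open-ended stub, Z_in = −jZ_0·cot(βl) = −jZ_0/tan(βl)

X_in ≈ 31.2 Ω (inductive)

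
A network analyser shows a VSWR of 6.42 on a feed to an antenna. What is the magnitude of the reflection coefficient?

|Γ| ≈ 0.73

|Γ| = (S − 1)/(S + 1) = (6.42 − 1)/(6.42 + 1) = 5.42/7.42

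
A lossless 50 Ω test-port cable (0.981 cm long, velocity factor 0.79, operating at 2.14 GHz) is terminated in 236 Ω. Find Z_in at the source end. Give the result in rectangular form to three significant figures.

λ = v/f = 0.79·c / 2.14 GHz = 0.111 m
βl = 2π·l/λ = 2π × 0.0886 = 31.9°
tan(βl) = tan(31.9°) = 0.622
Z_in = Z_0·(Z_L + jZ_0·tanβl)/(Z_0 + jZ_L·tanβl)
     = 50·(236 + j31.1)/(50 + j147)

Z_in ≈ 34 − j68.8 Ω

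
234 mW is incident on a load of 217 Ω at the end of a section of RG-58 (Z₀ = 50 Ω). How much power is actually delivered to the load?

P_delivered ≈ 142 mW

Γ = (217 − 50)/(217 + 50) = 0.625
|Γ|² = 0.391
P_refl = |Γ|²·P_inc = 91.5 mW, P_del = (1 − |Γ|²)·P_inc = 142 mW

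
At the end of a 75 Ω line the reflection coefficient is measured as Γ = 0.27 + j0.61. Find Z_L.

Z_L ≈ 46 + j101 Ω

Z_L = Z_0·(1 + Γ)/(1 − Γ) = 75·(1.27 + j0.61)/(0.73 − j0.61)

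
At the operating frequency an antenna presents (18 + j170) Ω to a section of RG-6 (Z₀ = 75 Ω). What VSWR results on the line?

Γ = (Z_L − Z_0)/(Z_L + Z_0) = (-57 + j170)/(93 + j170)
|Γ| = 179/194 = 0.925
VSWR = (1 + |Γ|)/(1 − |Γ|) = 1.93/0.0747

VSWR ≈ 25.8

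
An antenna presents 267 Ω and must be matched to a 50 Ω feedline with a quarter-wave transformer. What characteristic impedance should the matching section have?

Z_qwt ≈ 116 Ω

Z_qwt = √(Z_0·R_L) = √(50 × 267) = √13350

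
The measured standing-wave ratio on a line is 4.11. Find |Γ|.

|Γ| = (S − 1)/(S + 1) = (4.11 − 1)/(4.11 + 1) = 3.11/5.11

|Γ| ≈ 0.609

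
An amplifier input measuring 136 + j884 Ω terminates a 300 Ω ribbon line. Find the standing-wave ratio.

Γ = (Z_L − Z_0)/(Z_L + Z_0) = (-164 + j884)/(436 + j884)
|Γ| = 899/986 = 0.912
VSWR = (1 + |Γ|)/(1 − |Γ|) = 1.91/0.0878

VSWR ≈ 21.8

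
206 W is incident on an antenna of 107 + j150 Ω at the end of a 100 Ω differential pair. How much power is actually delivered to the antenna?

P_delivered ≈ 135 W

|Γ| = |(7 + j150)/(207 + j150)| = 0.587
|Γ|² = 0.345
P_refl = |Γ|²·P_inc = 71.1 W, P_del = (1 − |Γ|²)·P_inc = 135 W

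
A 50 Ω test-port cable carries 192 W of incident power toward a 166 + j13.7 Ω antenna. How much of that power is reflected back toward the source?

|Γ| = |(116 + j13.7)/(216 + j13.7)| = 0.54
|Γ|² = 0.291
P_refl = |Γ|²·P_inc = 55.9 W, P_del = (1 − |Γ|²)·P_inc = 136 W

P_reflected ≈ 55.9 W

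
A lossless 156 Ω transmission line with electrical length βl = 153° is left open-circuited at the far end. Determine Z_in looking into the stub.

Z_in ≈ +j306 Ω

tan(βl) = -0.51
For an open-circuited stub, Z_in = −jZ_0·cot(βl) = −jZ_0/tan(βl)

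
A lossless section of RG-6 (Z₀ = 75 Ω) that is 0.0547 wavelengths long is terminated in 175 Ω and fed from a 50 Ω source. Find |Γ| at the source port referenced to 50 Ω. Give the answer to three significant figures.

|Γ| ≈ 0.535

βl = 2π × 0.0547 = 19.7°
tan(βl) = 0.358
Z_in = Z_0·(Z_L + jZ_0·tanβl)/(Z_0 + jZ_L·tanβl) = 116 − j70.3 Ω
Γ_s = (Z_in − Z_s)/(Z_in + Z_s) = (66.3 − j70.3)/(166 − j70.3), |Γ_s| = 0.535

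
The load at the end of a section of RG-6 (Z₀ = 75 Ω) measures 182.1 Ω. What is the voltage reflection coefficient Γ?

Γ = (Z_L − Z_0)/(Z_L + Z_0) = (182.1 − 75)/(182.1 + 75) = 107.1/257.1

Γ = 0.417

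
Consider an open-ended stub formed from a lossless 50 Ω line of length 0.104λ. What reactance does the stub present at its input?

X_in ≈ -65.3 Ω (capacitive)

βl = 2π × 0.104 = 37.4°
tan(βl) = 0.766
For an open-ended stub, Z_in = −jZ_0·cot(βl) = −jZ_0/tan(βl)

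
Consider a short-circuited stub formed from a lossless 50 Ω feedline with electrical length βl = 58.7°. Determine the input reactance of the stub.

tan(βl) = 1.64
For a short-circuited stub, Z_in = jZ_0·tan(βl)

X_in ≈ 82.2 Ω (inductive)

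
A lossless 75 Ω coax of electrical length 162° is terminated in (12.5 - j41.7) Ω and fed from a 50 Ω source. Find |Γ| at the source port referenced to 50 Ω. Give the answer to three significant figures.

|Γ| ≈ 0.797

tan(βl) = -0.325
Z_in = Z_0·(Z_L + jZ_0·tanβl)/(Z_0 + jZ_L·tanβl) = 20.5 − j79.3 Ω
Γ_s = (Z_in − Z_s)/(Z_in + Z_s) = (-29.5 − j79.3)/(70.5 − j79.3), |Γ_s| = 0.797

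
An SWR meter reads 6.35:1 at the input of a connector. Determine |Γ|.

|Γ| = (S − 1)/(S + 1) = (6.35 − 1)/(6.35 + 1) = 5.35/7.35

|Γ| ≈ 0.728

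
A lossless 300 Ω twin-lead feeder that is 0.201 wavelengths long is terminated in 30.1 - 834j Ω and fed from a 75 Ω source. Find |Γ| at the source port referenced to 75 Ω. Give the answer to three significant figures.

|Γ| ≈ 0.914

βl = 2π × 0.201 = 72.4°
tan(βl) = 3.14
Z_in = Z_0·(Z_L + jZ_0·tanβl)/(Z_0 + jZ_L·tanβl) = 3.45 + j11.1 Ω
Γ_s = (Z_in − Z_s)/(Z_in + Z_s) = (-71.6 + j11.1)/(78.4 + j11.1), |Γ_s| = 0.914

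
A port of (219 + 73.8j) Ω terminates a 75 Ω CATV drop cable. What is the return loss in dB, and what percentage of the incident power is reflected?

Γ = (144 + j73.8)/(294 + j73.8), |Γ| = 0.534
RL = −20·log₁₀(0.534) = 5.45 dB
P_refl/P_inc = |Γ|² = 0.285

RL ≈ 5.45 dB; 28.5% of incident power reflected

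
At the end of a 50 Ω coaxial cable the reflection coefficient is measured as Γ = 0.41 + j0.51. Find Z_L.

Z_L ≈ 47 + j83.9 Ω

Z_L = Z_0·(1 + Γ)/(1 − Γ) = 50·(1.41 + j0.51)/(0.59 − j0.51)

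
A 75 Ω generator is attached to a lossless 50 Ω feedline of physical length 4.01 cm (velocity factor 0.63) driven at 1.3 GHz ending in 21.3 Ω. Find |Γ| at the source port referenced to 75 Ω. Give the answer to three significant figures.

|Γ| ≈ 0.241

λ = v/f = 0.63·c / 1.3 GHz = 0.145 m
βl = 2π·l/λ = 2π × 0.276 = 99.3°
tan(βl) = -6.11
Z_in = Z_0·(Z_L + jZ_0·tanβl)/(Z_0 + jZ_L·tanβl) = 105 − j32.2 Ω
Γ_s = (Z_in − Z_s)/(Z_in + Z_s) = (30 − j32.2)/(180 − j32.2), |Γ_s| = 0.241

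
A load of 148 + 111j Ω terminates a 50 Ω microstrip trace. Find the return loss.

Γ = (98 + j111)/(198 + j111), |Γ| = 0.652
RL = −20·log₁₀|Γ| = −20·log₁₀(0.652)

RL ≈ 3.71 dB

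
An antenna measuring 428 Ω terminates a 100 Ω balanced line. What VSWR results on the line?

Γ = (428 − 100)/(428 + 100) = 0.621
VSWR = (1 + 0.621)/(1 − 0.621)

VSWR ≈ 4.28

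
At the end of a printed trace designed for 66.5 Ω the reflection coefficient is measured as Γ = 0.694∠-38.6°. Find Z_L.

Z_L ≈ 86.9 − j145 Ω

Z_L = Z_0·(1 + Γ)/(1 − Γ) = 66.5·(1.54 − j0.433)/(0.458 + j0.433)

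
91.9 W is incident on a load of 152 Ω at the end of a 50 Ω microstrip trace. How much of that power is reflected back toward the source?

Γ = (152 − 50)/(152 + 50) = 0.505
|Γ|² = 0.255
P_refl = |Γ|²·P_inc = 23.4 W, P_del = (1 − |Γ|²)·P_inc = 68.5 W

P_reflected ≈ 23.4 W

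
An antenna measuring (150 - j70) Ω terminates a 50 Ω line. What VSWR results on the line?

VSWR ≈ 3.72

Γ = (Z_L − Z_0)/(Z_L + Z_0) = (100 − j70)/(200 − j70)
|Γ| = 122/212 = 0.576
VSWR = (1 + |Γ|)/(1 − |Γ|) = 1.58/0.424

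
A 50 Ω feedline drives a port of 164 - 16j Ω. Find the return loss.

RL ≈ 5.41 dB

Γ = (114 − j16)/(214 − j16), |Γ| = 0.536
RL = −20·log₁₀|Γ| = −20·log₁₀(0.536)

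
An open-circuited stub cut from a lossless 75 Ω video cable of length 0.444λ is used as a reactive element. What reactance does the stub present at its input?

X_in ≈ 204 Ω (inductive)

βl = 2π × 0.444 = 160°
tan(βl) = -0.367
For an open-circuited stub, Z_in = −jZ_0·cot(βl) = −jZ_0/tan(βl)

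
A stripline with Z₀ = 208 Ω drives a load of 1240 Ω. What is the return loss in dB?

Γ = (1240 − 208)/(1240 + 208) = 0.713
RL = −20·log₁₀|Γ| = −20·log₁₀(0.713)

RL ≈ 2.94 dB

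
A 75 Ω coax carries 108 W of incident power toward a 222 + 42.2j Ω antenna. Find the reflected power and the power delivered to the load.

P_reflected ≈ 28.1 W; P_delivered ≈ 79.9 W

|Γ| = |(147 + j42.2)/(297 + j42.2)| = 0.51
|Γ|² = 0.26
P_refl = |Γ|²·P_inc = 28.1 W, P_del = (1 − |Γ|²)·P_inc = 79.9 W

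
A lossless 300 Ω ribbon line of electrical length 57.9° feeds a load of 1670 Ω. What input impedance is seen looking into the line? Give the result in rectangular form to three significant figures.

Z_in ≈ 74.2 − j180 Ω

tan(βl) = tan(57.9°) = 1.59
Z_in = Z_0·(Z_L + jZ_0·tanβl)/(Z_0 + jZ_L·tanβl)
     = 300·(1670 + j478)/(300 + j2660)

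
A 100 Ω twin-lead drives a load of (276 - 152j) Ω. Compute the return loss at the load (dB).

Γ = (176 − j152)/(376 − j152), |Γ| = 0.573
RL = −20·log₁₀|Γ| = −20·log₁₀(0.573)

RL ≈ 4.83 dB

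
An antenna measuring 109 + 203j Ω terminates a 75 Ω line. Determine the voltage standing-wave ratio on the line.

VSWR ≈ 7.04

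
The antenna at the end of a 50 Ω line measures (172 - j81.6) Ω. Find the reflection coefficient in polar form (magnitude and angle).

Γ ≈ 0.621 ∠ -13.6°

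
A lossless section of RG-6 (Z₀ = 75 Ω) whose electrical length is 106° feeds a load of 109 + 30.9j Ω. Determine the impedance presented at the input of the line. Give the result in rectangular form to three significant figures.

tan(βl) = tan(106°) = -3.49
Z_in = Z_0·(Z_L + jZ_0·tanβl)/(Z_0 + jZ_L·tanβl)
     = 75·(109 − j231)/(183 − j380)

Z_in ≈ 45.4 − j0.304 Ω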